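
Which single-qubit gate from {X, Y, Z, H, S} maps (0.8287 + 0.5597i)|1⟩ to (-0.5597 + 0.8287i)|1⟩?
S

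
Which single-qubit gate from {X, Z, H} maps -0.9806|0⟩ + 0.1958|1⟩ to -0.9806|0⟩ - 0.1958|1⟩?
Z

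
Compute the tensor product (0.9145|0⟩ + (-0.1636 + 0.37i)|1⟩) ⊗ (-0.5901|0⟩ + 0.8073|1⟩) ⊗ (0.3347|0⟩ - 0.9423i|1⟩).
-0.1806|000⟩ + 0.5085i|001⟩ + 0.2471|010⟩ - 0.6957i|011⟩ + (0.03231 - 0.07308i)|100⟩ + (-0.2057 - 0.09097i)|101⟩ + (-0.04421 + 0.09998i)|110⟩ + (0.2815 + 0.1245i)|111⟩

amp(|b₁b₂…⟩) = product of the factor amplitudes for bits b₁, b₂, …; only kets whose every factor amplitude is nonzero survive.
|000⟩: (0.9145)(-0.5901)(0.3347) = -0.1806
|001⟩: (0.9145)(-0.5901)(-0.9423i) = 0.5085i
|010⟩: (0.9145)(0.8073)(0.3347) = 0.2471
|011⟩: (0.9145)(0.8073)(-0.9423i) = -0.6957i
|100⟩: (-0.1636 + 0.37i)(-0.5901)(0.3347) = (0.03231 - 0.07308i)
|101⟩: (-0.1636 + 0.37i)(-0.5901)(-0.9423i) = (-0.2057 - 0.09097i)
|110⟩: (-0.1636 + 0.37i)(0.8073)(0.3347) = (-0.04421 + 0.09998i)
|111⟩: (-0.1636 + 0.37i)(0.8073)(-0.9423i) = (0.2815 + 0.1245i)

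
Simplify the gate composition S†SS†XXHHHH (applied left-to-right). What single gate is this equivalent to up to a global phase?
S†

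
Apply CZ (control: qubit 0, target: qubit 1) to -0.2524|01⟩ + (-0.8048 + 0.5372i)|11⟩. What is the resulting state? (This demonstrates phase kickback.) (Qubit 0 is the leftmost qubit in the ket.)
-0.2524|01⟩ + (0.8048 - 0.5372i)|11⟩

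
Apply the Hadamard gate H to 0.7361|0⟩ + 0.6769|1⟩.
0.9991|0⟩ + 0.04186|1⟩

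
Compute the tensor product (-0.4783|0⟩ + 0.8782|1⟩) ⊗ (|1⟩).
-0.4783|01⟩ + 0.8782|11⟩

amp(|b₁b₂…⟩) = product of the factor amplitudes for bits b₁, b₂, …; only kets whose every factor amplitude is nonzero survive.
|01⟩: (-0.4783)(1) = -0.4783
|11⟩: (0.8782)(1) = 0.8782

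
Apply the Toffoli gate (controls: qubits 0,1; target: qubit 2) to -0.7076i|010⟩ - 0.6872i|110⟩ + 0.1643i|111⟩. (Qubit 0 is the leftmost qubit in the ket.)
-0.7076i|010⟩ + 0.1643i|110⟩ - 0.6872i|111⟩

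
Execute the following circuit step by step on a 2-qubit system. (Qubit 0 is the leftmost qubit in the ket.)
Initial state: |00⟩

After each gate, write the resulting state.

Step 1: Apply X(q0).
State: |10⟩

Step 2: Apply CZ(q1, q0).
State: |10⟩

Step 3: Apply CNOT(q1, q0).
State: |10⟩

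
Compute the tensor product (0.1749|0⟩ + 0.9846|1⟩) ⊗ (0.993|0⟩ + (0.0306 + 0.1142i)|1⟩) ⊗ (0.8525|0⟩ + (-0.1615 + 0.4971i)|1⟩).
0.1481|000⟩ + (-0.02805 + 0.08633i)|001⟩ + (0.004563 + 0.01703i)|010⟩ + (-0.01079 - 0.0005653i)|011⟩ + 0.8335|100⟩ + (-0.1579 + 0.486i)|101⟩ + (0.02568 + 0.09586i)|110⟩ + (-0.06076 - 0.003182i)|111⟩

amp(|b₁b₂…⟩) = product of the factor amplitudes for bits b₁, b₂, …; only kets whose every factor amplitude is nonzero survive.
|000⟩: (0.1749)(0.993)(0.8525) = 0.1481
|001⟩: (0.1749)(0.993)(-0.1615 + 0.4971i) = (-0.02805 + 0.08633i)
|010⟩: (0.1749)(0.0306 + 0.1142i)(0.8525) = (0.004563 + 0.01703i)
|011⟩: (0.1749)(0.0306 + 0.1142i)(-0.1615 + 0.4971i) = (-0.01079 - 0.0005653i)
|100⟩: (0.9846)(0.993)(0.8525) = 0.8335
|101⟩: (0.9846)(0.993)(-0.1615 + 0.4971i) = (-0.1579 + 0.486i)
|110⟩: (0.9846)(0.0306 + 0.1142i)(0.8525) = (0.02568 + 0.09586i)
|111⟩: (0.9846)(0.0306 + 0.1142i)(-0.1615 + 0.4971i) = (-0.06076 - 0.003182i)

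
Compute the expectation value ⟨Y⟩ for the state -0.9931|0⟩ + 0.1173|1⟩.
0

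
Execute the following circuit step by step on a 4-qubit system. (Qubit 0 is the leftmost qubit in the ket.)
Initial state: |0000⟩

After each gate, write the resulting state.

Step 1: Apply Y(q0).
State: i|1000⟩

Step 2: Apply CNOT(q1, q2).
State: i|1000⟩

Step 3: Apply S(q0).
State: -|1000⟩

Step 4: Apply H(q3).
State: -1/√2|1000⟩ - 1/√2|1001⟩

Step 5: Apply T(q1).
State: -1/√2|1000⟩ - 1/√2|1001⟩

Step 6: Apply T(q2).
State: -1/√2|1000⟩ - 1/√2|1001⟩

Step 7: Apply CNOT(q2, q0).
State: -1/√2|1000⟩ - 1/√2|1001⟩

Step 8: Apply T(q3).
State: -1/√2|1000⟩ + (-1/2 - (1/2)i)|1001⟩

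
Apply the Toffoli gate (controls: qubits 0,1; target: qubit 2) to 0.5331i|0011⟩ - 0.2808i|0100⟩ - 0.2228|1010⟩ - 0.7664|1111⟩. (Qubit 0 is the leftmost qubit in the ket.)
0.5331i|0011⟩ - 0.2808i|0100⟩ - 0.2228|1010⟩ - 0.7664|1101⟩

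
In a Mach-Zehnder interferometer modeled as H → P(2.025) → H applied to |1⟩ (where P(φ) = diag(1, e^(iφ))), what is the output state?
(0.7194 - 0.4493i)|0⟩ + (0.2806 + 0.4493i)|1⟩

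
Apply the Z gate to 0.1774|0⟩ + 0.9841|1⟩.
0.1774|0⟩ - 0.9841|1⟩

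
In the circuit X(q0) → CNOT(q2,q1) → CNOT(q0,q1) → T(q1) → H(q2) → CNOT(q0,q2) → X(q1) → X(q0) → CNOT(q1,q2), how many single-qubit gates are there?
5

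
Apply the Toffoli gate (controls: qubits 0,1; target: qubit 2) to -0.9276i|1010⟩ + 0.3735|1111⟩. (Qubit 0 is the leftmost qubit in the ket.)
-0.9276i|1010⟩ + 0.3735|1101⟩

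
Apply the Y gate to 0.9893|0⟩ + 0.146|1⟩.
-0.146i|0⟩ + 0.9893i|1⟩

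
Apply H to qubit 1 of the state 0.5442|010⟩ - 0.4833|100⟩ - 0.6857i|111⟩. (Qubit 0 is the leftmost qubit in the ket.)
0.3848|000⟩ - 0.3848|010⟩ - 0.3417|100⟩ - 0.4849i|101⟩ - 0.3417|110⟩ + 0.4849i|111⟩

H on qubit 1 mixes each pair of kets that differ only in qubit 1: amplitudes (a, b) of (|…0…⟩, |…1…⟩) become ((a + b)/√2, (a − b)/√2). Kets absent from the input have amplitude 0.
(|000⟩, |010⟩): (a, b) = (0, 0.5442) → (0.3848, -0.3848)
(|100⟩, |110⟩): (a, b) = (-0.4833, 0) → (-0.3417, -0.3417)
(|101⟩, |111⟩): (a, b) = (0, -0.6857i) → (-0.4849i, 0.4849i)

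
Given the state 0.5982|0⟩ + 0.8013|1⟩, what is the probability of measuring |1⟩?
0.6421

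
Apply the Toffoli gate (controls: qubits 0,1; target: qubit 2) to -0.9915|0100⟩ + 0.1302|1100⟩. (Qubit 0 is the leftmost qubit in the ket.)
-0.9915|0100⟩ + 0.1302|1110⟩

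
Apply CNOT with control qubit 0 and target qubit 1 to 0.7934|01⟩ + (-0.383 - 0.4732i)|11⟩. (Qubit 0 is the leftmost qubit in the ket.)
0.7934|01⟩ + (-0.383 - 0.4732i)|10⟩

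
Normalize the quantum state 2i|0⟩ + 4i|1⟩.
(1/√5)i|0⟩ + 0.8944i|1⟩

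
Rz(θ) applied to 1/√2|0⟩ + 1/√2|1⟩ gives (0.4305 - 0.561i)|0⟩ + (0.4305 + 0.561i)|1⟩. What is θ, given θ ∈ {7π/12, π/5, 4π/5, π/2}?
7π/12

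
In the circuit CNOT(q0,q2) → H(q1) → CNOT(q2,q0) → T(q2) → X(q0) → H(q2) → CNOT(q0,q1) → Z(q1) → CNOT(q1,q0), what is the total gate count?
9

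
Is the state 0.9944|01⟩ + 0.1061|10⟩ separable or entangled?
Entangled

Writing the state as a|00⟩ + b|01⟩ + c|10⟩ + d|11⟩, it is a product state iff ad − bc = 0.
Here (a, b, c, d) = (0, 0.9944, 0.1061, 0): ad − bc = (0)(0) − (0.9944)(0.1061) = -0.1055 ≠ 0, so the state is entangled.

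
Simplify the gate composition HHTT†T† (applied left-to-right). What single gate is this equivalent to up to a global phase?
T†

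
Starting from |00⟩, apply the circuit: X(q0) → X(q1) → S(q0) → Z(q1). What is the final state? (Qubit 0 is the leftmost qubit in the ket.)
-i|11⟩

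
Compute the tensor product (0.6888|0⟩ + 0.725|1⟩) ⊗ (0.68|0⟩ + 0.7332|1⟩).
0.4684|00⟩ + 0.505|01⟩ + 0.493|10⟩ + 0.5316|11⟩

amp(|b₁b₂…⟩) = product of the factor amplitudes for bits b₁, b₂, …; only kets whose every factor amplitude is nonzero survive.
|00⟩: (0.6888)(0.68) = 0.4684
|01⟩: (0.6888)(0.7332) = 0.505
|10⟩: (0.725)(0.68) = 0.493
|11⟩: (0.725)(0.7332) = 0.5316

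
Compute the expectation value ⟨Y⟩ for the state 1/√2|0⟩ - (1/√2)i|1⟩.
-1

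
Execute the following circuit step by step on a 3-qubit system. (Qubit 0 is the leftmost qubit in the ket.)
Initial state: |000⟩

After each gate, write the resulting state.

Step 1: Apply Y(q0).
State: i|100⟩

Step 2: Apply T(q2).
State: i|100⟩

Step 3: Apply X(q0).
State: i|000⟩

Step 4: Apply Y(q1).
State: -|010⟩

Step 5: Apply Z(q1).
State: |010⟩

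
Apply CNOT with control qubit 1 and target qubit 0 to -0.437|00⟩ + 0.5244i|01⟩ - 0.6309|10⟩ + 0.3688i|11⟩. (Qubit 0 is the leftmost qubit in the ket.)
-0.437|00⟩ + 0.3688i|01⟩ - 0.6309|10⟩ + 0.5244i|11⟩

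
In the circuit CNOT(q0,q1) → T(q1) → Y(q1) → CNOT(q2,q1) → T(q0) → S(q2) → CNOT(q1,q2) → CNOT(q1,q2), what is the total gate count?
8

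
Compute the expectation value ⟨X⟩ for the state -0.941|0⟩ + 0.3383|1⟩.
-0.6367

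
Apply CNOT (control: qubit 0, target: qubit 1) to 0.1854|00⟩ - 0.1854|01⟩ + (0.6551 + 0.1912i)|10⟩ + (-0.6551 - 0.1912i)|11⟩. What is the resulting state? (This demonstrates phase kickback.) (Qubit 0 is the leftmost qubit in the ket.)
0.1854|00⟩ - 0.1854|01⟩ + (-0.6551 - 0.1912i)|10⟩ + (0.6551 + 0.1912i)|11⟩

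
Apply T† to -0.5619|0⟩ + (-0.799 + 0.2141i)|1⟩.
-0.5619|0⟩ + (-0.4136 + 0.7164i)|1⟩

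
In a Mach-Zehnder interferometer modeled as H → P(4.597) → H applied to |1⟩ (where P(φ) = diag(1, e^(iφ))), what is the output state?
(0.5576 + 0.4967i)|0⟩ + (0.4424 - 0.4967i)|1⟩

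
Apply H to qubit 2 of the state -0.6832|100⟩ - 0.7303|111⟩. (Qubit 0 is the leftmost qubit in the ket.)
-0.4831|100⟩ - 0.4831|101⟩ - 0.5164|110⟩ + 0.5164|111⟩

H on qubit 2 mixes each pair of kets that differ only in qubit 2: amplitudes (a, b) of (|…0…⟩, |…1…⟩) become ((a + b)/√2, (a − b)/√2). Kets absent from the input have amplitude 0.
(|100⟩, |101⟩): (a, b) = (-0.6832, 0) → (-0.4831, -0.4831)
(|110⟩, |111⟩): (a, b) = (0, -0.7303) → (-0.5164, 0.5164)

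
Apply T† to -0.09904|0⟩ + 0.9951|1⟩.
-0.09904|0⟩ + (0.7036 - 0.7036i)|1⟩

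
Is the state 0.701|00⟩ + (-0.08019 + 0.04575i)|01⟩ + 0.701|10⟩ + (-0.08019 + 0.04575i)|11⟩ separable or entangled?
Separable

Writing the state as a|00⟩ + b|01⟩ + c|10⟩ + d|11⟩, it is a product state iff ad − bc = 0.
Here (a, b, c, d) = (0.701, (-0.08019 + 0.04575i), 0.701, (-0.08019 + 0.04575i)): ad − bc = (0.701)(-0.08019 + 0.04575i) − (-0.08019 + 0.04575i)(0.701) = 0, so the state is separable.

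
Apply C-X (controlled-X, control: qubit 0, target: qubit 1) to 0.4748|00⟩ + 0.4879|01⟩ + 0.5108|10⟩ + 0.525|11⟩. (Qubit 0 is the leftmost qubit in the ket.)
0.4748|00⟩ + 0.4879|01⟩ + 0.525|10⟩ + 0.5108|11⟩

C-X leaves the control-|0⟩ kets |00⟩, |01⟩ unchanged and applies X to qubit 1 on the control-|1⟩ pair (|10⟩, |11⟩).
X = [[0, 1], [1, 0]].
With a = amp(|10⟩) = 0.5108 and b = amp(|11⟩) = 0.525:
new amp(|10⟩) = (1)·b = 0.525
new amp(|11⟩) = (1)·a = 0.5108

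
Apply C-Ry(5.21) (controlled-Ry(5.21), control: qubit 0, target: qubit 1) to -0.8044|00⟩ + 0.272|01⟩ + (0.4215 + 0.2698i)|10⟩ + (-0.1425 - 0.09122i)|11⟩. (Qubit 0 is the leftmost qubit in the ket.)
-0.8044|00⟩ + 0.272|01⟩ + (-0.2894 - 0.1852i)|10⟩ + (0.3379 + 0.2163i)|11⟩

C-Ry(5.21) leaves the control-|0⟩ kets |00⟩, |01⟩ unchanged and applies Ry(5.21) to qubit 1 on the control-|1⟩ pair (|10⟩, |11⟩).
Ry(5.21) = [[cos(θ/2), −sin(θ/2)], [sin(θ/2), cos(θ/2)]]; θ = 5.21, cos(θ/2) ≈ -0.859456, sin(θ/2) ≈ 0.511211.
With a = amp(|10⟩) = (0.4215 + 0.2698i) and b = amp(|11⟩) = (-0.1425 - 0.09122i):
new amp(|10⟩) = (-0.859456)·a + (-0.511211)·b = (-0.2894 - 0.1852i)
new amp(|11⟩) = (0.511211)·a + (-0.859456)·b = (0.3379 + 0.2163i)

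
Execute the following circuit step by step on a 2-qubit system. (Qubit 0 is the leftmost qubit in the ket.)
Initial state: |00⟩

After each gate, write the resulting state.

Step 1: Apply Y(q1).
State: i|01⟩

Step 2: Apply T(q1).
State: (-1/√2 + (1/√2)i)|01⟩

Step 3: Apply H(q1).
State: (-1/2 + (1/2)i)|00⟩ + (1/2 - (1/2)i)|01⟩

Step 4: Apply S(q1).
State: (-1/2 + (1/2)i)|00⟩ + (1/2 + (1/2)i)|01⟩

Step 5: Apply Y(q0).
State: (-1/2 - (1/2)i)|10⟩ + (-1/2 + (1/2)i)|11⟩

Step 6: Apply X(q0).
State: (-1/2 - (1/2)i)|00⟩ + (-1/2 + (1/2)i)|01⟩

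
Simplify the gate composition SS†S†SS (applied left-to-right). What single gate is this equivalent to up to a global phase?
S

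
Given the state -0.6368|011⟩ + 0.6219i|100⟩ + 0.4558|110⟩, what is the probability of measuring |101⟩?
0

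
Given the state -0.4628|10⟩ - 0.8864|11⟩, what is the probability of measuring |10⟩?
0.2142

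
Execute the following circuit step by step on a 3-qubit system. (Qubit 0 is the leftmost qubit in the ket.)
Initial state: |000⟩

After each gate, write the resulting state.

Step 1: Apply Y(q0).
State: i|100⟩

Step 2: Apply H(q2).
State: (1/√2)i|100⟩ + (1/√2)i|101⟩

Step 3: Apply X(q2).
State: (1/√2)i|100⟩ + (1/√2)i|101⟩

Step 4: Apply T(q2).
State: (1/√2)i|100⟩ + (-1/2 + (1/2)i)|101⟩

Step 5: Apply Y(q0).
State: 1/√2|000⟩ + (1/2 + (1/2)i)|001⟩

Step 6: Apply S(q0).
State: 1/√2|000⟩ + (1/2 + (1/2)i)|001⟩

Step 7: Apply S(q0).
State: 1/√2|000⟩ + (1/2 + (1/2)i)|001⟩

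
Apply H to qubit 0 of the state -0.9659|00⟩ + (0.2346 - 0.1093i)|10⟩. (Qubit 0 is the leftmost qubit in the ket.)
(-0.5171 - 0.07729i)|00⟩ + (-0.8489 + 0.07729i)|10⟩

H on qubit 0 mixes each pair of kets that differ only in qubit 0: amplitudes (a, b) of (|…0…⟩, |…1…⟩) become ((a + b)/√2, (a − b)/√2). Kets absent from the input have amplitude 0.
(|00⟩, |10⟩): (a, b) = (-0.9659, (0.2346 - 0.1093i)) → ((-0.5171 - 0.07729i), (-0.8489 + 0.07729i))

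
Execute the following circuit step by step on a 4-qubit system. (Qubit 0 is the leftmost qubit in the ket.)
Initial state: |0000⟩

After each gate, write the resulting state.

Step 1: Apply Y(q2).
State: i|0010⟩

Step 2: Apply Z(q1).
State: i|0010⟩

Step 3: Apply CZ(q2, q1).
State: i|0010⟩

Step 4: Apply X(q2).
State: i|0000⟩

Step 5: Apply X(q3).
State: i|0001⟩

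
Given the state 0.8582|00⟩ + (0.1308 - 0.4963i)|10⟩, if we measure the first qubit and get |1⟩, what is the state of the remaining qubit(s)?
(0.2548 - 0.967i)|0⟩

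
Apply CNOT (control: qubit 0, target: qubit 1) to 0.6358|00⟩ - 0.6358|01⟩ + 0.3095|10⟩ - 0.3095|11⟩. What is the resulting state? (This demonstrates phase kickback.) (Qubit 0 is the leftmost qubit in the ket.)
0.6358|00⟩ - 0.6358|01⟩ - 0.3095|10⟩ + 0.3095|11⟩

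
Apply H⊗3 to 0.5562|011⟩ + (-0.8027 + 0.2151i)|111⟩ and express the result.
(-0.08715 + 0.07605i)|000⟩ + (0.08715 - 0.07605i)|001⟩ + (0.08715 - 0.07605i)|010⟩ + (-0.08715 + 0.07605i)|011⟩ + (0.4804 - 0.07605i)|100⟩ + (-0.4804 + 0.07605i)|101⟩ + (-0.4804 + 0.07605i)|110⟩ + (0.4804 - 0.07605i)|111⟩

H⊗3 gives amp(|y⟩) = (1/2√2) Σ_x (−1)^(x·y) amp(|x⟩), where x·y is the number of positions in which both x and y have a 1.
|000⟩: (0.5562 + (-0.8027 + 0.2151i))/(2√2) = (-0.08715 + 0.07605i)
|001⟩: (-0.5562 - (-0.8027 + 0.2151i))/(2√2) = (0.08715 - 0.07605i)
|010⟩: (-0.5562 - (-0.8027 + 0.2151i))/(2√2) = (0.08715 - 0.07605i)
|011⟩: (0.5562 + (-0.8027 + 0.2151i))/(2√2) = (-0.08715 + 0.07605i)
|100⟩: (0.5562 - (-0.8027 + 0.2151i))/(2√2) = (0.4804 - 0.07605i)
|101⟩: (-0.5562 + (-0.8027 + 0.2151i))/(2√2) = (-0.4804 + 0.07605i)
|110⟩: (-0.5562 + (-0.8027 + 0.2151i))/(2√2) = (-0.4804 + 0.07605i)
|111⟩: (0.5562 - (-0.8027 + 0.2151i))/(2√2) = (0.4804 - 0.07605i)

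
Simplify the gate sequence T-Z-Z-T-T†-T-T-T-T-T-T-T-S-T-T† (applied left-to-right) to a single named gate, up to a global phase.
S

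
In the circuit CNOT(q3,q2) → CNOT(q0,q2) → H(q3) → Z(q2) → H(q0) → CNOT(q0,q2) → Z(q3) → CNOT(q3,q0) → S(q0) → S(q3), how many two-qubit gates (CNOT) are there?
4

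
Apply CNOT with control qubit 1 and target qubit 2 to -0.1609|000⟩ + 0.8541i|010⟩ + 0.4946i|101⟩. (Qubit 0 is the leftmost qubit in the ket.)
-0.1609|000⟩ + 0.8541i|011⟩ + 0.4946i|101⟩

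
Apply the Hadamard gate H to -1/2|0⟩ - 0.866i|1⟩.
(-1/√8 - 0.6124i)|0⟩ + (-1/√8 + 0.6124i)|1⟩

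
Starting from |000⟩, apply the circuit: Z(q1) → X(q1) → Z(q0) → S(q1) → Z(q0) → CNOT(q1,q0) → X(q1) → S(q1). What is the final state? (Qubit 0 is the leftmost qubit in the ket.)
i|100⟩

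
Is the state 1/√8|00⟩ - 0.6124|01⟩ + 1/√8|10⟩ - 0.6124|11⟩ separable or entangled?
Separable

Writing the state as a|00⟩ + b|01⟩ + c|10⟩ + d|11⟩, it is a product state iff ad − bc = 0.
Here (a, b, c, d) = (1/√8, -0.6124, 1/√8, -0.6124): ad − bc = (1/√8)(-0.6124) − (-0.6124)(1/√8) = 0, so the state is separable.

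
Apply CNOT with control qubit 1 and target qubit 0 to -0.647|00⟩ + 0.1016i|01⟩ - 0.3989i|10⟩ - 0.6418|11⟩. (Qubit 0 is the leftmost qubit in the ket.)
-0.647|00⟩ - 0.6418|01⟩ - 0.3989i|10⟩ + 0.1016i|11⟩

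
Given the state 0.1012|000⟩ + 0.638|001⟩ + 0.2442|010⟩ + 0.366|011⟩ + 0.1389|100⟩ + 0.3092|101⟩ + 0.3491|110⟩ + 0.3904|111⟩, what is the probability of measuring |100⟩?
0.01929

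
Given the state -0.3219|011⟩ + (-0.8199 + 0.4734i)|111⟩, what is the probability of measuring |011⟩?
0.1036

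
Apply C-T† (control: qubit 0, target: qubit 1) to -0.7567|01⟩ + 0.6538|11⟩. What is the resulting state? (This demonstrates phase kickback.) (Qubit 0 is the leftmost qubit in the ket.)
-0.7567|01⟩ + (0.4623 - 0.4623i)|11⟩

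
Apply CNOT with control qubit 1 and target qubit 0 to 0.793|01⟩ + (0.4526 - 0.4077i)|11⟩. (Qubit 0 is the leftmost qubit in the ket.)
(0.4526 - 0.4077i)|01⟩ + 0.793|11⟩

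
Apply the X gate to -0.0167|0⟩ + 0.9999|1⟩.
0.9999|0⟩ - 0.0167|1⟩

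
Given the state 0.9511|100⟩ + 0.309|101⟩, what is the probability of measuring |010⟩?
0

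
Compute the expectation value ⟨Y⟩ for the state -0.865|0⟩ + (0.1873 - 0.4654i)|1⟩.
0.8051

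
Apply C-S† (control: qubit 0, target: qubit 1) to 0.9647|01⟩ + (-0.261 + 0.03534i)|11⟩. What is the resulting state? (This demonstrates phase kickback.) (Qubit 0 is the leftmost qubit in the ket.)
0.9647|01⟩ + (0.03534 + 0.261i)|11⟩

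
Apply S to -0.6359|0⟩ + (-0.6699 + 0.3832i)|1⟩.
-0.6359|0⟩ + (-0.3832 - 0.6699i)|1⟩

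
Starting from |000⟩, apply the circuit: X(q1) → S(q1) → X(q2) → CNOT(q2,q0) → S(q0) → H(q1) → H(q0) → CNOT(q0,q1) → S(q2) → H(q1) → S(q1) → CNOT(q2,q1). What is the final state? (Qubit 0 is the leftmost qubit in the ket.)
1/√2|001⟩ + 1/√2|101⟩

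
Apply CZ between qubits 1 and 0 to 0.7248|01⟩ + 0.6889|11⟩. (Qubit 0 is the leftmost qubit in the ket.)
0.7248|01⟩ - 0.6889|11⟩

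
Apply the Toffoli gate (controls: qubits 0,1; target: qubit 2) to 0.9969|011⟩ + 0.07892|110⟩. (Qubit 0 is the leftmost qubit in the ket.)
0.9969|011⟩ + 0.07892|111⟩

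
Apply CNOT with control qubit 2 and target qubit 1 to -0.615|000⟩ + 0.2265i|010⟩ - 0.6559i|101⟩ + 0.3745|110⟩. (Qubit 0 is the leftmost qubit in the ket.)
-0.615|000⟩ + 0.2265i|010⟩ + 0.3745|110⟩ - 0.6559i|111⟩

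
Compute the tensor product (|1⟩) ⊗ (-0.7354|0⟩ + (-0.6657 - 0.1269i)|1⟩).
-0.7354|10⟩ + (-0.6657 - 0.1269i)|11⟩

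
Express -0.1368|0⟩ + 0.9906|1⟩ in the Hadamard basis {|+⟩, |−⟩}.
0.6037|+⟩ - 0.7972|−⟩

With |ψ⟩ = α|0⟩ + β|1⟩, the Hadamard-basis coefficients are ⟨+|ψ⟩ = (α + β)/√2 and ⟨−|ψ⟩ = (α − β)/√2.
Here α = -0.1368, β = 0.9906: (α + β)/√2 = 0.6037, (α − β)/√2 = -0.7972.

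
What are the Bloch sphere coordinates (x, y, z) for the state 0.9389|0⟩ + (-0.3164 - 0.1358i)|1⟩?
(-0.5941, -0.255, 0.763)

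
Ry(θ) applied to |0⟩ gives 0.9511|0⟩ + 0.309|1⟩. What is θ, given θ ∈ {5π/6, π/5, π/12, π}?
π/5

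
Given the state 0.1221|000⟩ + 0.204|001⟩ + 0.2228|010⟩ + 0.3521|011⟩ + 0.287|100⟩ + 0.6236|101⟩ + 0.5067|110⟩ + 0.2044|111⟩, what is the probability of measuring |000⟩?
0.01491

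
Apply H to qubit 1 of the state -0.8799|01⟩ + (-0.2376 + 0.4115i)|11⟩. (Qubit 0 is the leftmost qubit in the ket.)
-0.6222|00⟩ + 0.6222|01⟩ + (-0.168 + 0.291i)|10⟩ + (0.168 - 0.291i)|11⟩

H on qubit 1 mixes each pair of kets that differ only in qubit 1: amplitudes (a, b) of (|…0…⟩, |…1…⟩) become ((a + b)/√2, (a − b)/√2). Kets absent from the input have amplitude 0.
(|00⟩, |01⟩): (a, b) = (0, -0.8799) → (-0.6222, 0.6222)
(|10⟩, |11⟩): (a, b) = (0, (-0.2376 + 0.4115i)) → ((-0.168 + 0.291i), (0.168 - 0.291i))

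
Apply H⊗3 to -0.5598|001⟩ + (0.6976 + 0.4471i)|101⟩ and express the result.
(0.04872 + 0.1581i)|000⟩ + (-0.04872 - 0.1581i)|001⟩ + (0.04872 + 0.1581i)|010⟩ + (-0.04872 - 0.1581i)|011⟩ + (-0.4446 - 0.1581i)|100⟩ + (0.4446 + 0.1581i)|101⟩ + (-0.4446 - 0.1581i)|110⟩ + (0.4446 + 0.1581i)|111⟩

H⊗3 gives amp(|y⟩) = (1/2√2) Σ_x (−1)^(x·y) amp(|x⟩), where x·y is the number of positions in which both x and y have a 1.
|000⟩: (-0.5598 + (0.6976 + 0.4471i))/(2√2) = (0.04872 + 0.1581i)
|001⟩: (0.5598 - (0.6976 + 0.4471i))/(2√2) = (-0.04872 - 0.1581i)
|010⟩: (-0.5598 + (0.6976 + 0.4471i))/(2√2) = (0.04872 + 0.1581i)
|011⟩: (0.5598 - (0.6976 + 0.4471i))/(2√2) = (-0.04872 - 0.1581i)
|100⟩: (-0.5598 - (0.6976 + 0.4471i))/(2√2) = (-0.4446 - 0.1581i)
|101⟩: (0.5598 + (0.6976 + 0.4471i))/(2√2) = (0.4446 + 0.1581i)
|110⟩: (-0.5598 - (0.6976 + 0.4471i))/(2√2) = (-0.4446 - 0.1581i)
|111⟩: (0.5598 + (0.6976 + 0.4471i))/(2√2) = (0.4446 + 0.1581i)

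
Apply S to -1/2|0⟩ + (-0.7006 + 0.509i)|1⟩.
-1/2|0⟩ + (-0.509 - 0.7006i)|1⟩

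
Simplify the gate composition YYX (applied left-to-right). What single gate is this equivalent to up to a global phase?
X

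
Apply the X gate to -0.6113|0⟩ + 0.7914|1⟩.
0.7914|0⟩ - 0.6113|1⟩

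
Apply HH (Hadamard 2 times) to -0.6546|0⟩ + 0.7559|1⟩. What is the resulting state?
-0.6546|0⟩ + 0.7559|1⟩

H² = I, so an even number of Hadamards cancels: H^2 = I and the state is unchanged.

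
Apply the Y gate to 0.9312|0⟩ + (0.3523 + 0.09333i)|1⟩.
(0.09333 - 0.3523i)|0⟩ + 0.9312i|1⟩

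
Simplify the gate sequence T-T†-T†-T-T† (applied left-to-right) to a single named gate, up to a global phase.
T†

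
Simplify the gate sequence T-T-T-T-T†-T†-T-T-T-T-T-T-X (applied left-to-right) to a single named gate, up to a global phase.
X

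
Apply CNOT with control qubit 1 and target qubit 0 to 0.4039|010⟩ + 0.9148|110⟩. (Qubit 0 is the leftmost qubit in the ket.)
0.9148|010⟩ + 0.4039|110⟩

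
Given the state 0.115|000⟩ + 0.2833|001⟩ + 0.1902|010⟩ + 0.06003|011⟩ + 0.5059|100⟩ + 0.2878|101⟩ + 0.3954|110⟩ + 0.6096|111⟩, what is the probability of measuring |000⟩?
0.01323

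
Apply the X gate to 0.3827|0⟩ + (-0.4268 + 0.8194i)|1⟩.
(-0.4268 + 0.8194i)|0⟩ + 0.3827|1⟩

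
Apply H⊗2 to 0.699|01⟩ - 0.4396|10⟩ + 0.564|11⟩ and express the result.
0.4117|00⟩ - 0.8513|01⟩ + 0.2873|10⟩ + 0.1523|11⟩

H⊗2 gives amp(|y⟩) = (1/2) Σ_x (−1)^(x·y) amp(|x⟩), where x·y is the number of positions in which both x and y have a 1.
|00⟩: (0.699 - 0.4396 + 0.564)/2 = 0.4117
|01⟩: (-0.699 - 0.4396 - 0.564)/2 = -0.8513
|10⟩: (0.699 + 0.4396 - 0.564)/2 = 0.2873
|11⟩: (-0.699 + 0.4396 + 0.564)/2 = 0.1523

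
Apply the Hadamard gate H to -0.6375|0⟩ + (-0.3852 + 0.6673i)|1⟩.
(-0.7232 + 0.4719i)|0⟩ + (-0.1784 - 0.4719i)|1⟩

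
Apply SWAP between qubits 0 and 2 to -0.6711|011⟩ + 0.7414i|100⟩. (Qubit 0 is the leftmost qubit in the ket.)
0.7414i|001⟩ - 0.6711|110⟩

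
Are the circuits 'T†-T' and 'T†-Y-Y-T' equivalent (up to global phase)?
Yes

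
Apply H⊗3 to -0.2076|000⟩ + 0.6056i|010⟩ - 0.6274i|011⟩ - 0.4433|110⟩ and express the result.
(-0.2301 - 0.007707i)|000⟩ + (-0.2301 + 0.4359i)|001⟩ + (0.08333 + 0.007707i)|010⟩ + (0.08333 - 0.4359i)|011⟩ + (0.08333 - 0.007707i)|100⟩ + (0.08333 + 0.4359i)|101⟩ + (-0.2301 + 0.007707i)|110⟩ + (-0.2301 - 0.4359i)|111⟩

H⊗3 gives amp(|y⟩) = (1/2√2) Σ_x (−1)^(x·y) amp(|x⟩), where x·y is the number of positions in which both x and y have a 1.
|000⟩: (-0.2076 + 0.6056i - 0.6274i - 0.4433)/(2√2) = (-0.2301 - 0.007707i)
|001⟩: (-0.2076 + 0.6056i + 0.6274i - 0.4433)/(2√2) = (-0.2301 + 0.4359i)
|010⟩: (-0.2076 - 0.6056i + 0.6274i + 0.4433)/(2√2) = (0.08333 + 0.007707i)
|011⟩: (-0.2076 - 0.6056i - 0.6274i + 0.4433)/(2√2) = (0.08333 - 0.4359i)
|100⟩: (-0.2076 + 0.6056i - 0.6274i + 0.4433)/(2√2) = (0.08333 - 0.007707i)
|101⟩: (-0.2076 + 0.6056i + 0.6274i + 0.4433)/(2√2) = (0.08333 + 0.4359i)
|110⟩: (-0.2076 - 0.6056i + 0.6274i - 0.4433)/(2√2) = (-0.2301 + 0.007707i)
|111⟩: (-0.2076 - 0.6056i - 0.6274i - 0.4433)/(2√2) = (-0.2301 - 0.4359i)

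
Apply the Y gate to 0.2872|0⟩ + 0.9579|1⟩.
-0.9579i|0⟩ + 0.2872i|1⟩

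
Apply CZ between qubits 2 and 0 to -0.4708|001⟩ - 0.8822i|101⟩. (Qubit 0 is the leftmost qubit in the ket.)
-0.4708|001⟩ + 0.8822i|101⟩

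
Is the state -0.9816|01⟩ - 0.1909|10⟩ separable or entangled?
Entangled

Writing the state as a|00⟩ + b|01⟩ + c|10⟩ + d|11⟩, it is a product state iff ad − bc = 0.
Here (a, b, c, d) = (0, -0.9816, -0.1909, 0): ad − bc = (0)(0) − (-0.9816)(-0.1909) = -0.1874 ≠ 0, so the state is entangled.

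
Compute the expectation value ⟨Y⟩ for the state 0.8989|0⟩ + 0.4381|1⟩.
0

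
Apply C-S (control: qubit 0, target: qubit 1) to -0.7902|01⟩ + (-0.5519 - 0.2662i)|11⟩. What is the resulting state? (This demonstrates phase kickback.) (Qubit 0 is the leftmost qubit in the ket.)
-0.7902|01⟩ + (0.2662 - 0.5519i)|11⟩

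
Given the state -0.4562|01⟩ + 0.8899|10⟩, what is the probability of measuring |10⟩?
0.7919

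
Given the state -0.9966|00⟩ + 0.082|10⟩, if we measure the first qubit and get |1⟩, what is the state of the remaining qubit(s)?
|0⟩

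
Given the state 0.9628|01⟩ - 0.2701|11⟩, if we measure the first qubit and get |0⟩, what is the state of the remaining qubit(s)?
|1⟩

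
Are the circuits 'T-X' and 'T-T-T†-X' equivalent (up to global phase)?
Yes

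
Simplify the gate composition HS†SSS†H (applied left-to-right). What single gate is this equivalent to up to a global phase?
I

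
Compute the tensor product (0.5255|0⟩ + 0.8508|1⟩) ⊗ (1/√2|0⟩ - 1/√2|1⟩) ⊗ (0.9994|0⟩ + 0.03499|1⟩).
0.3714|000⟩ + 0.013|001⟩ - 0.3714|010⟩ - 0.013|011⟩ + 0.6012|100⟩ + 0.02105|101⟩ - 0.6012|110⟩ - 0.02105|111⟩

amp(|b₁b₂…⟩) = product of the factor amplitudes for bits b₁, b₂, …; only kets whose every factor amplitude is nonzero survive.
|000⟩: (0.5255)(1/√2)(0.9994) = 0.3714
|001⟩: (0.5255)(1/√2)(0.03499) = 0.013
|010⟩: (0.5255)(-1/√2)(0.9994) = -0.3714
|011⟩: (0.5255)(-1/√2)(0.03499) = -0.013
|100⟩: (0.8508)(1/√2)(0.9994) = 0.6012
|101⟩: (0.8508)(1/√2)(0.03499) = 0.02105
|110⟩: (0.8508)(-1/√2)(0.9994) = -0.6012
|111⟩: (0.8508)(-1/√2)(0.03499) = -0.02105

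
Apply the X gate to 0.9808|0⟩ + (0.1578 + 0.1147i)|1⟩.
(0.1578 + 0.1147i)|0⟩ + 0.9808|1⟩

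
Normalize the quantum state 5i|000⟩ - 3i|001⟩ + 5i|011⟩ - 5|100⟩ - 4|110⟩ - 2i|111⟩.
0.4903i|000⟩ - 0.2942i|001⟩ + 0.4903i|011⟩ - 0.4903|100⟩ - 0.3922|110⟩ - 0.1961i|111⟩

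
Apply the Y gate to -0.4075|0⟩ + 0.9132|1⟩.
-0.9132i|0⟩ - 0.4075i|1⟩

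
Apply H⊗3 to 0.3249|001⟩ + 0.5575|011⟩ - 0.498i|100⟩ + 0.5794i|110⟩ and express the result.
(0.312 + 0.02878i)|000⟩ + (-0.312 + 0.02878i)|001⟩ + (-0.08224 - 0.3809i)|010⟩ + (0.08224 - 0.3809i)|011⟩ + (0.312 - 0.02878i)|100⟩ + (-0.312 - 0.02878i)|101⟩ + (-0.08224 + 0.3809i)|110⟩ + (0.08224 + 0.3809i)|111⟩

H⊗3 gives amp(|y⟩) = (1/2√2) Σ_x (−1)^(x·y) amp(|x⟩), where x·y is the number of positions in which both x and y have a 1.
|000⟩: (0.3249 + 0.5575 - 0.498i + 0.5794i)/(2√2) = (0.312 + 0.02878i)
|001⟩: (-0.3249 - 0.5575 - 0.498i + 0.5794i)/(2√2) = (-0.312 + 0.02878i)
|010⟩: (0.3249 - 0.5575 - 0.498i - 0.5794i)/(2√2) = (-0.08224 - 0.3809i)
|011⟩: (-0.3249 + 0.5575 - 0.498i - 0.5794i)/(2√2) = (0.08224 - 0.3809i)
|100⟩: (0.3249 + 0.5575 + 0.498i - 0.5794i)/(2√2) = (0.312 - 0.02878i)
|101⟩: (-0.3249 - 0.5575 + 0.498i - 0.5794i)/(2√2) = (-0.312 - 0.02878i)
|110⟩: (0.3249 - 0.5575 + 0.498i + 0.5794i)/(2√2) = (-0.08224 + 0.3809i)
|111⟩: (-0.3249 + 0.5575 + 0.498i + 0.5794i)/(2√2) = (0.08224 + 0.3809i)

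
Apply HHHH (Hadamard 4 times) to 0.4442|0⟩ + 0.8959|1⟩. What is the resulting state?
0.4442|0⟩ + 0.8959|1⟩

H² = I, so an even number of Hadamards cancels: H^4 = I and the state is unchanged.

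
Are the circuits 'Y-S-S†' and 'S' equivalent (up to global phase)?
No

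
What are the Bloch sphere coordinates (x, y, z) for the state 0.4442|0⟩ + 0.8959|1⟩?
(0.7959, 0, -0.6053)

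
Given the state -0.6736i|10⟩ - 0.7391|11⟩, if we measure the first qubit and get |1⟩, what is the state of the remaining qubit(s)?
-0.6736i|0⟩ - 0.7391|1⟩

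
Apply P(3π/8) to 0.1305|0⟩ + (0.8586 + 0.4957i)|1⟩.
0.1305|0⟩ + (-0.1294 + 0.9829i)|1⟩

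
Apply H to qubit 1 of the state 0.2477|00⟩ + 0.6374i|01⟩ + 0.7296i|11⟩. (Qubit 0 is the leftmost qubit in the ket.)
(0.1752 + 0.4507i)|00⟩ + (0.1752 - 0.4507i)|01⟩ + 0.5159i|10⟩ - 0.5159i|11⟩

H on qubit 1 mixes each pair of kets that differ only in qubit 1: amplitudes (a, b) of (|…0…⟩, |…1…⟩) become ((a + b)/√2, (a − b)/√2). Kets absent from the input have amplitude 0.
(|00⟩, |01⟩): (a, b) = (0.2477, 0.6374i) → ((0.1752 + 0.4507i), (0.1752 - 0.4507i))
(|10⟩, |11⟩): (a, b) = (0, 0.7296i) → (0.5159i, -0.5159i)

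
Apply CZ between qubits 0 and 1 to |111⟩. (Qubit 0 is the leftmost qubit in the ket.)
-|111⟩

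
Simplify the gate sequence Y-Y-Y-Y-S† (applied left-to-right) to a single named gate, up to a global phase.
S†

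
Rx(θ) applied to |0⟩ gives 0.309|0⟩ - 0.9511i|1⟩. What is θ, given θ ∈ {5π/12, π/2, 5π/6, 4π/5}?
4π/5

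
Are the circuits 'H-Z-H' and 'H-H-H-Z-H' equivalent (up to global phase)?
Yes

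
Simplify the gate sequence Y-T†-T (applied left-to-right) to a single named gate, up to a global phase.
Y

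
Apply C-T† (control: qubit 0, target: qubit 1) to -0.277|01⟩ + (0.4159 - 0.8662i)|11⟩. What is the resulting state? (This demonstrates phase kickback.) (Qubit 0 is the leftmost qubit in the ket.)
-0.277|01⟩ + (-0.3184 - 0.9066i)|11⟩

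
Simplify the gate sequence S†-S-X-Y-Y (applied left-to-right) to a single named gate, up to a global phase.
X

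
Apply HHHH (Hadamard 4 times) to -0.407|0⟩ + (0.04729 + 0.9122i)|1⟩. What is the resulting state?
-0.407|0⟩ + (0.04729 + 0.9122i)|1⟩

H² = I, so an even number of Hadamards cancels: H^4 = I and the state is unchanged.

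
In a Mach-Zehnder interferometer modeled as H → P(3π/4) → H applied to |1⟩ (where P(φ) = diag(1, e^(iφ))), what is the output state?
(0.8536 - (1/√8)i)|0⟩ + (0.1464 + (1/√8)i)|1⟩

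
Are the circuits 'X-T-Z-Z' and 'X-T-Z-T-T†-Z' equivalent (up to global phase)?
Yes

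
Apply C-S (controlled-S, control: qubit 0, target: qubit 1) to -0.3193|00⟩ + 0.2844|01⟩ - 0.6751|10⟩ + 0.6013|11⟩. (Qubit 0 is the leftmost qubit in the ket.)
-0.3193|00⟩ + 0.2844|01⟩ - 0.6751|10⟩ + 0.6013i|11⟩

C-S leaves the control-|0⟩ kets |00⟩, |01⟩ unchanged and applies S to qubit 1 on the control-|1⟩ pair (|10⟩, |11⟩).
S = [[1, 0], [0, i]].
With a = amp(|10⟩) = -0.6751 and b = amp(|11⟩) = 0.6013:
new amp(|10⟩) = (1)·a = -0.6751
new amp(|11⟩) = (i)·b = 0.6013i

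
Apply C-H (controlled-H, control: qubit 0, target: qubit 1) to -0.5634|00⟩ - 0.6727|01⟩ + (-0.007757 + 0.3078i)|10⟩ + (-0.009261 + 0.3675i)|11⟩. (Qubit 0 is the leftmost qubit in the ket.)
-0.5634|00⟩ - 0.6727|01⟩ + (-0.01203 + 0.4775i)|10⟩ + (0.001063 - 0.04221i)|11⟩

C-H leaves the control-|0⟩ kets |00⟩, |01⟩ unchanged and applies H to qubit 1 on the control-|1⟩ pair (|10⟩, |11⟩).
H = [[1/√2, 1/√2], [1/√2, -1/√2]].
With a = amp(|10⟩) = (-0.007757 + 0.3078i) and b = amp(|11⟩) = (-0.009261 + 0.3675i):
new amp(|10⟩) = (1/√2)·a + (1/√2)·b = (-0.01203 + 0.4775i)
new amp(|11⟩) = (1/√2)·a + (-1/√2)·b = (0.001063 - 0.04221i)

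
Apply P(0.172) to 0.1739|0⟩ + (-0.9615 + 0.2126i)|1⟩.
0.1739|0⟩ + (-0.9837 + 0.0449i)|1⟩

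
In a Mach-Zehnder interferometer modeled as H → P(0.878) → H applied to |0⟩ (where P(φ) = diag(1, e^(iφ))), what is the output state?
(0.8193 + 0.3847i)|0⟩ + (0.1807 - 0.3847i)|1⟩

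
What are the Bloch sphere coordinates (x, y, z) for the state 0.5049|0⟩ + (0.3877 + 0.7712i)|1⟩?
(0.3915, 0.7788, -0.4901)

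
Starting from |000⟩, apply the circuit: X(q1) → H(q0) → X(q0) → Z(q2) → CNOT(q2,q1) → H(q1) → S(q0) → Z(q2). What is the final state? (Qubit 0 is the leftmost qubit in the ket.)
1/2|000⟩ - 1/2|010⟩ + (1/2)i|100⟩ - (1/2)i|110⟩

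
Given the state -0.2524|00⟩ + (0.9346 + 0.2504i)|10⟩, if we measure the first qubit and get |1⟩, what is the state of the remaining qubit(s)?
(0.9659 + 0.2588i)|0⟩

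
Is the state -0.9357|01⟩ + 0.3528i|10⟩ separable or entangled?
Entangled

Writing the state as a|00⟩ + b|01⟩ + c|10⟩ + d|11⟩, it is a product state iff ad − bc = 0.
Here (a, b, c, d) = (0, -0.9357, 0.3528i, 0): ad − bc = (0)(0) − (-0.9357)(0.3528i) = 0.3301i ≠ 0, so the state is entangled.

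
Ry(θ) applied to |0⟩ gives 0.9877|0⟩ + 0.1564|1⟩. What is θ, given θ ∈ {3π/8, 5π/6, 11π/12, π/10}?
π/10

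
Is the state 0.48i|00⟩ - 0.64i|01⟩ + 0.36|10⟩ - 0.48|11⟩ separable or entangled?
Separable

Writing the state as a|00⟩ + b|01⟩ + c|10⟩ + d|11⟩, it is a product state iff ad − bc = 0.
Here (a, b, c, d) = (0.48i, -0.64i, 0.36, -0.48): ad − bc = (0.48i)(-0.48) − (-0.64i)(0.36) = 0, so the state is separable.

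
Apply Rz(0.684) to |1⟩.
(0.9421 + 0.3354i)|1⟩

Rz(0.684) = [[e^(−iθ/2), 0], [0, e^(iθ/2)]] with e^(±iθ/2) = cos(θ/2) ± i·sin(θ/2); θ = 0.684, cos(θ/2) ≈ 0.942086, sin(θ/2) ≈ 0.335372.
With a = amp(|0⟩) = 0 and b = amp(|1⟩) = 1:
new amp(|0⟩) = (0.942086 - 0.335372i)·a = 0
new amp(|1⟩) = (0.942086 + 0.335372i)·b = (0.9421 + 0.3354i)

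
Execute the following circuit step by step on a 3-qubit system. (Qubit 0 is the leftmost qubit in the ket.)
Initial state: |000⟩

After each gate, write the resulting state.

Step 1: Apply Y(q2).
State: i|001⟩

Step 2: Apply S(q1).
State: i|001⟩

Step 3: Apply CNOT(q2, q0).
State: i|101⟩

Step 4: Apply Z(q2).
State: -i|101⟩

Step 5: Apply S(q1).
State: -i|101⟩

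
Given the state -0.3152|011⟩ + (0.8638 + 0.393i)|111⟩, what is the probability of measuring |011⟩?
0.09935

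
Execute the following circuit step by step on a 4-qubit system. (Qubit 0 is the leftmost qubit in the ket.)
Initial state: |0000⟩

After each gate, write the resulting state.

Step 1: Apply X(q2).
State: |0010⟩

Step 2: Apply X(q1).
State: |0110⟩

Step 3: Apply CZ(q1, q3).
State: |0110⟩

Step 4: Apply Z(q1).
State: -|0110⟩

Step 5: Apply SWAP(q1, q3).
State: -|0011⟩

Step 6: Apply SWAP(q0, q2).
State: -|1001⟩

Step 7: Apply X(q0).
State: -|0001⟩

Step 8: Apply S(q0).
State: -|0001⟩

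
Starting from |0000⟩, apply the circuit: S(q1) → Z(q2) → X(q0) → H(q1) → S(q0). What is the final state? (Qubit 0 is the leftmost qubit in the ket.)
(1/√2)i|1000⟩ + (1/√2)i|1100⟩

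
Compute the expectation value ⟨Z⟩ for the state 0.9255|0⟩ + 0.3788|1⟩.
0.7131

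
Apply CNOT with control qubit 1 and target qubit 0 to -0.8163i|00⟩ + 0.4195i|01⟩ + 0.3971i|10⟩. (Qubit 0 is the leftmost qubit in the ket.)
-0.8163i|00⟩ + 0.3971i|10⟩ + 0.4195i|11⟩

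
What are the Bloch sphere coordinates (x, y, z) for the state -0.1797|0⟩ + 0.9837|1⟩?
(-0.3535, 0, -0.9354)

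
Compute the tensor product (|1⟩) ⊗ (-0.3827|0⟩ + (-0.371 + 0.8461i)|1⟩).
-0.3827|10⟩ + (-0.371 + 0.8461i)|11⟩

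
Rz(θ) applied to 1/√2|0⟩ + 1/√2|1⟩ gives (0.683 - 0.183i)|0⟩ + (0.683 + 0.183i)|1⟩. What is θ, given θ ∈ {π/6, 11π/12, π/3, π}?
π/6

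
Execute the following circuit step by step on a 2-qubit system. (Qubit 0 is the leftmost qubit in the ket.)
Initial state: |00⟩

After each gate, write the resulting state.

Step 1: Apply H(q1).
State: 1/√2|00⟩ + 1/√2|01⟩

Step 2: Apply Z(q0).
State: 1/√2|00⟩ + 1/√2|01⟩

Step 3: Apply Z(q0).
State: 1/√2|00⟩ + 1/√2|01⟩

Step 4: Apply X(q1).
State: 1/√2|00⟩ + 1/√2|01⟩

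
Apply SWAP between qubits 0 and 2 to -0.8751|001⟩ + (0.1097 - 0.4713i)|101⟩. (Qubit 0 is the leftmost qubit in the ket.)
-0.8751|100⟩ + (0.1097 - 0.4713i)|101⟩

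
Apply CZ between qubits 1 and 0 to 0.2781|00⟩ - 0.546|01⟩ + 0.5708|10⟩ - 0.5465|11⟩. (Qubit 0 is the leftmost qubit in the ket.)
0.2781|00⟩ - 0.546|01⟩ + 0.5708|10⟩ + 0.5465|11⟩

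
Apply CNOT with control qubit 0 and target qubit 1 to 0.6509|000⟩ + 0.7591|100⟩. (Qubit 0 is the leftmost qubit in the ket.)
0.6509|000⟩ + 0.7591|110⟩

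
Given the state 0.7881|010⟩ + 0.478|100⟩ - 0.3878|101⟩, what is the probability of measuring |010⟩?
0.6211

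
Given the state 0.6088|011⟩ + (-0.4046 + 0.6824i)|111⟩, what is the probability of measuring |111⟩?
0.6294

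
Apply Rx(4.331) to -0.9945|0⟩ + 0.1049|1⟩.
(0.5572 - 0.08689i)|0⟩ + (-0.05877 + 0.8238i)|1⟩

Rx(4.331) = [[cos(θ/2), −i·sin(θ/2)], [−i·sin(θ/2), cos(θ/2)]]; θ = 4.331, cos(θ/2) ≈ -0.560263, sin(θ/2) ≈ 0.828315.
With a = amp(|0⟩) = -0.9945 and b = amp(|1⟩) = 0.1049:
new amp(|0⟩) = (-0.560263)·a + (-0.828315i)·b = (0.5572 - 0.08689i)
new amp(|1⟩) = (-0.828315i)·a + (-0.560263)·b = (-0.05877 + 0.8238i)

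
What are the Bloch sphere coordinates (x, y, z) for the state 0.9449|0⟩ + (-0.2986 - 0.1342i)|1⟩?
(-0.5643, -0.2536, 0.7857)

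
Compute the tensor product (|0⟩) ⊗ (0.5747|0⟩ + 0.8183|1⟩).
0.5747|00⟩ + 0.8183|01⟩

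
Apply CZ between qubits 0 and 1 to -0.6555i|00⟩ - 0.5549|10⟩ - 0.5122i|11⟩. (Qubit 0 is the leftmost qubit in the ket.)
-0.6555i|00⟩ - 0.5549|10⟩ + 0.5122i|11⟩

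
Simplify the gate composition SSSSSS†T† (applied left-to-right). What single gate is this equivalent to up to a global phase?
T†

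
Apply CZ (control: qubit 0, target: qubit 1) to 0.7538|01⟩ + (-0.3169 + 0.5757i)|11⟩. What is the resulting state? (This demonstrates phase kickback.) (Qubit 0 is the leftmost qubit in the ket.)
0.7538|01⟩ + (0.3169 - 0.5757i)|11⟩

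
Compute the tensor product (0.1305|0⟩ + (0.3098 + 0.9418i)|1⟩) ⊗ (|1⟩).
0.1305|01⟩ + (0.3098 + 0.9418i)|11⟩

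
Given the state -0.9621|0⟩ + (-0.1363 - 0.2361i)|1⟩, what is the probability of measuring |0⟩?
0.9256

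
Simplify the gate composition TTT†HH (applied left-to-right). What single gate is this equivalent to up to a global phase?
T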